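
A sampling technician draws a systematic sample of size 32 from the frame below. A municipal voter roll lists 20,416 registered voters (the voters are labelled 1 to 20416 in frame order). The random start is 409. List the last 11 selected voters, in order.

k = N/n = 20416/32 = 638
22nd selection = 409 + 21×638 = 13807
23rd: 13807 + 638 = 14445
24th: 14445 + 638 = 15083
25th: 15083 + 638 = 15721
26th: 15721 + 638 = 16359
27th: 16359 + 638 = 16997
28th: 16997 + 638 = 17635
29th: 17635 + 638 = 18273
30th: 18273 + 638 = 18911
31st: 18911 + 638 = 19549
32nd: 19549 + 638 = 20187

13807, 14445, 15083, 15721, 16359, 16997, 17635, 18273, 18911, 19549, 20187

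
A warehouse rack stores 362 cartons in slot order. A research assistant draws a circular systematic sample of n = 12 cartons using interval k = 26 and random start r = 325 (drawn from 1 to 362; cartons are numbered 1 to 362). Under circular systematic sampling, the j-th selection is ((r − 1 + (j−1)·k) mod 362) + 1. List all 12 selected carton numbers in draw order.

325, 351, 15, 41, 67, 93, 119, 145, 171, 197, 223, 249

Selection 1: 325
Selection 2: 325 + 26 = 351
Selection 3: 351 + 26 = 377 → 377 − 362 = 15
Selection 4: 15 + 26 = 41
Selection 5: 41 + 26 = 67
Selection 6: 67 + 26 = 93
Selection 7: 93 + 26 = 119
Selection 8: 119 + 26 = 145
Selection 9: 145 + 26 = 171
Selection 10: 171 + 26 = 197
Selection 11: 197 + 26 = 223
Selection 12: 223 + 26 = 249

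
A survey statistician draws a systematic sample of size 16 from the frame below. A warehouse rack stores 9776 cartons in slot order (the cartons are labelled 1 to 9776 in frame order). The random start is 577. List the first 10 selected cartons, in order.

k = N/n = 9776/16 = 611
carton 1: 577
carton 2: 577 + 611 = 1188
carton 3: 1188 + 611 = 1799
carton 4: 1799 + 611 = 2410
carton 5: 2410 + 611 = 3021
carton 6: 3021 + 611 = 3632
carton 7: 3632 + 611 = 4243
carton 8: 4243 + 611 = 4854
carton 9: 4854 + 611 = 5465
carton 10: 5465 + 611 = 6076

577, 1188, 1799, 2410, 3021, 3632, 4243, 4854, 5465, 6076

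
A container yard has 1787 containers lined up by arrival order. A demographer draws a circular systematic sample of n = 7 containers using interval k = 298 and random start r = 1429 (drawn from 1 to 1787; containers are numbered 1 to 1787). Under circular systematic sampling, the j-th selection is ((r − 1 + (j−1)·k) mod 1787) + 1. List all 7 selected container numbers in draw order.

1429, 1727, 238, 536, 834, 1132, 1430

Selection 1: 1429
Selection 2: 1429 + 298 = 1727
Selection 3: 1727 + 298 = 2025 → 2025 − 1787 = 238
Selection 4: 238 + 298 = 536
Selection 5: 536 + 298 = 834
Selection 6: 834 + 298 = 1132
Selection 7: 1132 + 298 = 1430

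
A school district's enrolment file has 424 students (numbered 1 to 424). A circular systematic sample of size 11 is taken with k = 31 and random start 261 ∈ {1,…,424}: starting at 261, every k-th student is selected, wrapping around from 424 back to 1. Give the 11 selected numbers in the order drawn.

261, 292, 323, 354, 385, 416, 23, 54, 85, 116, 147

Selection 1: 261
Selection 2: 261 + 31 = 292
Selection 3: 292 + 31 = 323
Selection 4: 323 + 31 = 354
Selection 5: 354 + 31 = 385
Selection 6: 385 + 31 = 416
Selection 7: 416 + 31 = 447 → 447 − 424 = 23
Selection 8: 23 + 31 = 54
Selection 9: 54 + 31 = 85
Selection 10: 85 + 31 = 116
Selection 11: 116 + 31 = 147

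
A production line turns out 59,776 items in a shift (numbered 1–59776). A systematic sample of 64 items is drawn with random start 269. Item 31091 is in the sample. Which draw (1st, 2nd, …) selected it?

k = 59776/64 = 934
position = (31091 − 269)/934 + 1 = 30822/934 + 1 = 33 + 1 = 34

34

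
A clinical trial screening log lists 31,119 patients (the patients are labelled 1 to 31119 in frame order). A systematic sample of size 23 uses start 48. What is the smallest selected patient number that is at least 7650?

8166

k = 31119/23 = 1353
Steps past start: ⌈(7650 − 48)/1353⌉ = ⌈7602/1353⌉ = 6
Selected patient: 48 + 6×1353 = 8166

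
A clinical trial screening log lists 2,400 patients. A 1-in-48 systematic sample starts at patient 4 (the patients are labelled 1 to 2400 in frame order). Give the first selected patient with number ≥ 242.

244

k = 48
Steps past start: ⌈(242 − 4)/48⌉ = ⌈238/48⌉ = 5
Selected patient: 4 + 5×48 = 244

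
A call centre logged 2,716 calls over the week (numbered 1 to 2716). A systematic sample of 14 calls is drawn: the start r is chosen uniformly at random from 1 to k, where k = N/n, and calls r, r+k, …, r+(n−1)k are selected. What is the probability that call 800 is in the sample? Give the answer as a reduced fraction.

1/194

k = 2716/14 = 194.
Call 800 is selected iff r ≡ 800 (mod 194); exactly one such r in {1,…,194}.
Inclusion probability = 1/194.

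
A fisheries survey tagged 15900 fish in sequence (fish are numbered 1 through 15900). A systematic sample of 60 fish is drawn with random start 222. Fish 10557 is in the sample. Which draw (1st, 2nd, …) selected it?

40

k = 15900/60 = 265
position = (10557 − 222)/265 + 1 = 10335/265 + 1 = 39 + 1 = 40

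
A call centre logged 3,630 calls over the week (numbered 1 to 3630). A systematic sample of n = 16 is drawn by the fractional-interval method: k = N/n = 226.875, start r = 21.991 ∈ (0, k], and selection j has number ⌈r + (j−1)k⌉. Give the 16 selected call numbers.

j=1: r + 0k = 21.991 → ⌈·⌉ = 22
j=2: r + 1k = 248.866 → ⌈·⌉ = 249
j=3: r + 2k = 475.741 → ⌈·⌉ = 476
j=4: r + 3k = 702.616 → ⌈·⌉ = 703
j=5: r + 4k = 929.491 → ⌈·⌉ = 930
j=6: r + 5k = 1156.366 → ⌈·⌉ = 1157
j=7: r + 6k = 1383.241 → ⌈·⌉ = 1384
j=8: r + 7k = 1610.116 → ⌈·⌉ = 1611
j=9: r + 8k = 1836.991 → ⌈·⌉ = 1837
j=10: r + 9k = 2063.866 → ⌈·⌉ = 2064
j=11: r + 10k = 2290.741 → ⌈·⌉ = 2291
j=12: r + 11k = 2517.616 → ⌈·⌉ = 2518
j=13: r + 12k = 2744.491 → ⌈·⌉ = 2745
j=14: r + 13k = 2971.366 → ⌈·⌉ = 2972
j=15: r + 14k = 3198.241 → ⌈·⌉ = 3199
j=16: r + 15k = 3425.116 → ⌈·⌉ = 3426

22, 249, 476, 703, 930, 1157, 1384, 1611, 1837, 2064, 2291, 2518, 2745, 2972, 3199, 3426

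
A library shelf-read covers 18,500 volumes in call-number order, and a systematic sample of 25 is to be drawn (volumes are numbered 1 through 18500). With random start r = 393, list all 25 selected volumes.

393, 1133, 1873, 2613, 3353, 4093, 4833, 5573, 6313, 7053, 7793, 8533, 9273, 10013, 10753, 11493, 12233, 12973, 13713, 14453, 15193, 15933, 16673, 17413, 18153

k = N/n = 18500/25 = 740
volume 1: 393
volume 2: 393 + 740 = 1133
volume 3: 1133 + 740 = 1873
volume 4: 1873 + 740 = 2613
volume 5: 2613 + 740 = 3353
volume 6: 3353 + 740 = 4093
volume 7: 4093 + 740 = 4833
volume 8: 4833 + 740 = 5573
volume 9: 5573 + 740 = 6313
volume 10: 6313 + 740 = 7053
volume 11: 7053 + 740 = 7793
volume 12: 7793 + 740 = 8533
volume 13: 8533 + 740 = 9273
volume 14: 9273 + 740 = 10013
volume 15: 10013 + 740 = 10753
volume 16: 10753 + 740 = 11493
volume 17: 11493 + 740 = 12233
volume 18: 12233 + 740 = 12973
volume 19: 12973 + 740 = 13713
volume 20: 13713 + 740 = 14453
volume 21: 14453 + 740 = 15193
volume 22: 15193 + 740 = 15933
volume 23: 15933 + 740 = 16673
volume 24: 16673 + 740 = 17413
volume 25: 17413 + 740 = 18153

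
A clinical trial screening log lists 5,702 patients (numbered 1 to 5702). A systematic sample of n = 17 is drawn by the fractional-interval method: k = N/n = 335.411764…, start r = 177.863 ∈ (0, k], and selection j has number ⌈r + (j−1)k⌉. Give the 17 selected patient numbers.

j=1: r + 0k = 177.863 → ⌈·⌉ = 178
j=2: r + 1k = 513.274764… → ⌈·⌉ = 514
j=3: r + 2k = 848.686529… → ⌈·⌉ = 849
j=4: r + 3k = 1184.098294… → ⌈·⌉ = 1185
j=5: r + 4k = 1519.510058… → ⌈·⌉ = 1520
j=6: r + 5k = 1854.921823… → ⌈·⌉ = 1855
j=7: r + 6k = 2190.333588… → ⌈·⌉ = 2191
j=8: r + 7k = 2525.745352… → ⌈·⌉ = 2526
j=9: r + 8k = 2861.157117… → ⌈·⌉ = 2862
j=10: r + 9k = 3196.568882… → ⌈·⌉ = 3197
j=11: r + 10k = 3531.980647… → ⌈·⌉ = 3532
j=12: r + 11k = 3867.392411… → ⌈·⌉ = 3868
j=13: r + 12k = 4202.804176… → ⌈·⌉ = 4203
j=14: r + 13k = 4538.215941… → ⌈·⌉ = 4539
j=15: r + 14k = 4873.627705… → ⌈·⌉ = 4874
j=16: r + 15k = 5209.039470… → ⌈·⌉ = 5210
j=17: r + 16k = 5544.451235… → ⌈·⌉ = 5545

178, 514, 849, 1185, 1520, 1855, 2191, 2526, 2862, 3197, 3532, 3868, 4203, 4539, 4874, 5210, 5545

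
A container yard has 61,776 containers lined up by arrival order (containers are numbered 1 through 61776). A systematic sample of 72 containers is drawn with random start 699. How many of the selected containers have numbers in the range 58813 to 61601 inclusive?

k = 61776/72 = 858
First selection ≥ 58813: 699 + ⌈(58813−699)/858⌉·858 = 699 + 68×858 = 59043
Last selection ≤ 61601: 699 + ⌊(61601−699)/858⌋·858 = 699 + 70×858 = 60759
Count = 70 − 68 + 1 = 3

3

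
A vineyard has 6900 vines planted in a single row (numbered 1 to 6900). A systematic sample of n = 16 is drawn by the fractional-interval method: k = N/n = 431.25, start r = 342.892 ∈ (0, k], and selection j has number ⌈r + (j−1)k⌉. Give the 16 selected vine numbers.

343, 775, 1206, 1637, 2068, 2500, 2931, 3362, 3793, 4225, 4656, 5087, 5518, 5950, 6381, 6812

j=1: r + 0k = 342.892 → ⌈·⌉ = 343
j=2: r + 1k = 774.142 → ⌈·⌉ = 775
j=3: r + 2k = 1205.392 → ⌈·⌉ = 1206
j=4: r + 3k = 1636.642 → ⌈·⌉ = 1637
j=5: r + 4k = 2067.892 → ⌈·⌉ = 2068
j=6: r + 5k = 2499.142 → ⌈·⌉ = 2500
j=7: r + 6k = 2930.392 → ⌈·⌉ = 2931
j=8: r + 7k = 3361.642 → ⌈·⌉ = 3362
j=9: r + 8k = 3792.892 → ⌈·⌉ = 3793
j=10: r + 9k = 4224.142 → ⌈·⌉ = 4225
j=11: r + 10k = 4655.392 → ⌈·⌉ = 4656
j=12: r + 11k = 5086.642 → ⌈·⌉ = 5087
j=13: r + 12k = 5517.892 → ⌈·⌉ = 5518
j=14: r + 13k = 5949.142 → ⌈·⌉ = 5950
j=15: r + 14k = 6380.392 → ⌈·⌉ = 6381
j=16: r + 15k = 6811.642 → ⌈·⌉ = 6812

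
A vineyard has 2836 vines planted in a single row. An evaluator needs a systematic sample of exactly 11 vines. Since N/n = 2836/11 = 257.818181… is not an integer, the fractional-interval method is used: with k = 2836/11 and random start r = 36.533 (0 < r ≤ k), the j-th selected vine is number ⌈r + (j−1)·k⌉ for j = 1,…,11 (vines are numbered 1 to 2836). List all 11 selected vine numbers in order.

j=1: r + 0k = 36.533 → ⌈·⌉ = 37
j=2: r + 1k = 294.351181… → ⌈·⌉ = 295
j=3: r + 2k = 552.169363… → ⌈·⌉ = 553
j=4: r + 3k = 809.987545… → ⌈·⌉ = 810
j=5: r + 4k = 1067.805727… → ⌈·⌉ = 1068
j=6: r + 5k = 1325.623909… → ⌈·⌉ = 1326
j=7: r + 6k = 1583.442090… → ⌈·⌉ = 1584
j=8: r + 7k = 1841.260272… → ⌈·⌉ = 1842
j=9: r + 8k = 2099.078454… → ⌈·⌉ = 2100
j=10: r + 9k = 2356.896636… → ⌈·⌉ = 2357
j=11: r + 10k = 2614.714818… → ⌈·⌉ = 2615

37, 295, 553, 810, 1068, 1326, 1584, 1842, 2100, 2357, 2615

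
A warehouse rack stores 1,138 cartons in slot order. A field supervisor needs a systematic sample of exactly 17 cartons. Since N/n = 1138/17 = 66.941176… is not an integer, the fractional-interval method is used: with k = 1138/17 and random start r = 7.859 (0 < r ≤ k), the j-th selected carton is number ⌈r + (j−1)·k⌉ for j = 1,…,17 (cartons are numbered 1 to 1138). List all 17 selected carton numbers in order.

8, 75, 142, 209, 276, 343, 410, 477, 544, 611, 678, 745, 812, 879, 946, 1012, 1079

j=1: r + 0k = 7.859 → ⌈·⌉ = 8
j=2: r + 1k = 74.800176… → ⌈·⌉ = 75
j=3: r + 2k = 141.741352… → ⌈·⌉ = 142
j=4: r + 3k = 208.682529… → ⌈·⌉ = 209
j=5: r + 4k = 275.623705… → ⌈·⌉ = 276
j=6: r + 5k = 342.564882… → ⌈·⌉ = 343
j=7: r + 6k = 409.506058… → ⌈·⌉ = 410
j=8: r + 7k = 476.447235… → ⌈·⌉ = 477
j=9: r + 8k = 543.388411… → ⌈·⌉ = 544
j=10: r + 9k = 610.329588… → ⌈·⌉ = 611
j=11: r + 10k = 677.270764… → ⌈·⌉ = 678
j=12: r + 11k = 744.211941… → ⌈·⌉ = 745
j=13: r + 12k = 811.153117… → ⌈·⌉ = 812
j=14: r + 13k = 878.094294… → ⌈·⌉ = 879
j=15: r + 14k = 945.035470… → ⌈·⌉ = 946
j=16: r + 15k = 1011.976647… → ⌈·⌉ = 1012
j=17: r + 16k = 1078.917823… → ⌈·⌉ = 1079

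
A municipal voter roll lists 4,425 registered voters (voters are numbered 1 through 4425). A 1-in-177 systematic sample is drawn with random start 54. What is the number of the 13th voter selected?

k = 177
13th selection = r + (13−1)·k = 54 + 12×177 = 54 + 2124 = 2178

2178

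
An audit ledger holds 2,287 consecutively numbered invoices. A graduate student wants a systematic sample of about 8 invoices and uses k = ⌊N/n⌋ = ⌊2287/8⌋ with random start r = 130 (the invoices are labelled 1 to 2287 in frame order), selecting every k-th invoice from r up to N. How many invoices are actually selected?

8

k = ⌊2287/8⌋ = 285
Achieved size = ⌊(2287 − 130)/285⌋ + 1 = ⌊2157/285⌋ + 1 = 7 + 1 = 8
(last selection: 130 + 7×285 = 2125 ≤ 2287; next would be 2410 > 2287)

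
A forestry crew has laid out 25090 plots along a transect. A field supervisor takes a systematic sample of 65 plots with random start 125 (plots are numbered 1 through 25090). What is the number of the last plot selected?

k = 25090/65 = 386
65th selection = r + (65−1)·k = 125 + 64×386 = 125 + 24704 = 24829

24829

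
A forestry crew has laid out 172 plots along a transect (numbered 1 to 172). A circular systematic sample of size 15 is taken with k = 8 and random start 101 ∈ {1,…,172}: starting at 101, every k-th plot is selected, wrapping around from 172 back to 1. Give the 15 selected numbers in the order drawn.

Selection 1: 101
Selection 2: 101 + 8 = 109
Selection 3: 109 + 8 = 117
Selection 4: 117 + 8 = 125
Selection 5: 125 + 8 = 133
Selection 6: 133 + 8 = 141
Selection 7: 141 + 8 = 149
Selection 8: 149 + 8 = 157
Selection 9: 157 + 8 = 165
Selection 10: 165 + 8 = 173 → 173 − 172 = 1
Selection 11: 1 + 8 = 9
Selection 12: 9 + 8 = 17
Selection 13: 17 + 8 = 25
Selection 14: 25 + 8 = 33
Selection 15: 33 + 8 = 41

101, 109, 117, 125, 133, 141, 149, 157, 165, 1, 9, 17, 25, 33, 41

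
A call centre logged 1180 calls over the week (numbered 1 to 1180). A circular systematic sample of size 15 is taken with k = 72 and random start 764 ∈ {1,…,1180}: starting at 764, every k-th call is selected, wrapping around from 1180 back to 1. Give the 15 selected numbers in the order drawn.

Selection 1: 764
Selection 2: 764 + 72 = 836
Selection 3: 836 + 72 = 908
Selection 4: 908 + 72 = 980
Selection 5: 980 + 72 = 1052
Selection 6: 1052 + 72 = 1124
Selection 7: 1124 + 72 = 1196 → 1196 − 1180 = 16
Selection 8: 16 + 72 = 88
Selection 9: 88 + 72 = 160
Selection 10: 160 + 72 = 232
Selection 11: 232 + 72 = 304
Selection 12: 304 + 72 = 376
Selection 13: 376 + 72 = 448
Selection 14: 448 + 72 = 520
Selection 15: 520 + 72 = 592

764, 836, 908, 980, 1052, 1124, 16, 88, 160, 232, 304, 376, 448, 520, 592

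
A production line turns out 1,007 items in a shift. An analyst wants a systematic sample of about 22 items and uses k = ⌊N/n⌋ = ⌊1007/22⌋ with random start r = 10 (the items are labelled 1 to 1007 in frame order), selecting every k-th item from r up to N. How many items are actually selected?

k = ⌊1007/22⌋ = 45
Achieved size = ⌊(1007 − 10)/45⌋ + 1 = ⌊997/45⌋ + 1 = 22 + 1 = 23
(last selection: 10 + 22×45 = 1000 ≤ 1007; next would be 1045 > 1007)

23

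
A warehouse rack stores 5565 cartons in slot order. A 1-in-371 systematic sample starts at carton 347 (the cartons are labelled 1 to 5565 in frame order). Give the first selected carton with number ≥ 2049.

2202

k = 371
Steps past start: ⌈(2049 − 347)/371⌉ = ⌈1702/371⌉ = 5
Selected carton: 347 + 5×371 = 2202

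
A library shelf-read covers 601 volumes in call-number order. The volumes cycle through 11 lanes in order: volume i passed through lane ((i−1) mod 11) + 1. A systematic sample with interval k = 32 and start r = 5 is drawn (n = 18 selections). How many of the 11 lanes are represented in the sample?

Consecutive selections differ by k = 32, so their lane numbers differ by 32 mod 11 = 10.
gcd(32, 11) = 1, so the sample visits 11/1 = 11 distinct residues mod 11.
Start 5 is lane 5; the lanes hit are 1, 2, 3, 4, 5, 6, 7, 8, 9, 10, 11.

11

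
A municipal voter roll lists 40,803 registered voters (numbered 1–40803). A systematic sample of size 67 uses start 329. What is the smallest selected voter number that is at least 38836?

39305

k = 40803/67 = 609
Steps past start: ⌈(38836 − 329)/609⌉ = ⌈38507/609⌉ = 64
Selected voter: 329 + 64×609 = 39305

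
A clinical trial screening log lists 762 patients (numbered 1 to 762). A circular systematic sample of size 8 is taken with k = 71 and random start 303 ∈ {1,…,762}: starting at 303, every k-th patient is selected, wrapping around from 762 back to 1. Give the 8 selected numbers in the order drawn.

Selection 1: 303
Selection 2: 303 + 71 = 374
Selection 3: 374 + 71 = 445
Selection 4: 445 + 71 = 516
Selection 5: 516 + 71 = 587
Selection 6: 587 + 71 = 658
Selection 7: 658 + 71 = 729
Selection 8: 729 + 71 = 800 → 800 − 762 = 38

303, 374, 445, 516, 587, 658, 729, 38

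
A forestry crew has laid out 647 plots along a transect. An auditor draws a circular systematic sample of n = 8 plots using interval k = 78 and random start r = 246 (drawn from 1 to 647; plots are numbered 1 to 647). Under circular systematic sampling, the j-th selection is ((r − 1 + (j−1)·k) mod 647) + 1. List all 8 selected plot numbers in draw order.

246, 324, 402, 480, 558, 636, 67, 145

Selection 1: 246
Selection 2: 246 + 78 = 324
Selection 3: 324 + 78 = 402
Selection 4: 402 + 78 = 480
Selection 5: 480 + 78 = 558
Selection 6: 558 + 78 = 636
Selection 7: 636 + 78 = 714 → 714 − 647 = 67
Selection 8: 67 + 78 = 145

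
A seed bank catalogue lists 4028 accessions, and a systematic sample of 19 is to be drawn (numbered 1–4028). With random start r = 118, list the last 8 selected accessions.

k = N/n = 4028/19 = 212
12th selection = 118 + 11×212 = 2450
13th: 2450 + 212 = 2662
14th: 2662 + 212 = 2874
15th: 2874 + 212 = 3086
16th: 3086 + 212 = 3298
17th: 3298 + 212 = 3510
18th: 3510 + 212 = 3722
19th: 3722 + 212 = 3934

2450, 2662, 2874, 3086, 3298, 3510, 3722, 3934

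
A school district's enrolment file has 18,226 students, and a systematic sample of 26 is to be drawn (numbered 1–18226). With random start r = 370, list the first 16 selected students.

370, 1071, 1772, 2473, 3174, 3875, 4576, 5277, 5978, 6679, 7380, 8081, 8782, 9483, 10184, 10885

k = N/n = 18226/26 = 701
student 1: 370
student 2: 370 + 701 = 1071
student 3: 1071 + 701 = 1772
student 4: 1772 + 701 = 2473
student 5: 2473 + 701 = 3174
student 6: 3174 + 701 = 3875
student 7: 3875 + 701 = 4576
student 8: 4576 + 701 = 5277
student 9: 5277 + 701 = 5978
student 10: 5978 + 701 = 6679
student 11: 6679 + 701 = 7380
student 12: 7380 + 701 = 8081
student 13: 8081 + 701 = 8782
student 14: 8782 + 701 = 9483
student 15: 9483 + 701 = 10184
student 16: 10184 + 701 = 10885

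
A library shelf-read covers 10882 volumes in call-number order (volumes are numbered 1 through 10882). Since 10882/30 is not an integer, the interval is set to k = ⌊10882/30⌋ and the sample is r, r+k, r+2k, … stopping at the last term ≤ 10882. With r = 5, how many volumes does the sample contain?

31

k = ⌊10882/30⌋ = 362
Achieved size = ⌊(10882 − 5)/362⌋ + 1 = ⌊10877/362⌋ + 1 = 30 + 1 = 31
(last selection: 5 + 30×362 = 10865 ≤ 10882; next would be 11227 > 10882)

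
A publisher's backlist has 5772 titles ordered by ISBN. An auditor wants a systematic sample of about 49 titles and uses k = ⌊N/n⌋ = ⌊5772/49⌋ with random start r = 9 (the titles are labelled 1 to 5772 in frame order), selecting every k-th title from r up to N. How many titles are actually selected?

k = ⌊5772/49⌋ = 117
Achieved size = ⌊(5772 − 9)/117⌋ + 1 = ⌊5763/117⌋ + 1 = 49 + 1 = 50
(last selection: 9 + 49×117 = 5742 ≤ 5772; next would be 5859 > 5772)

50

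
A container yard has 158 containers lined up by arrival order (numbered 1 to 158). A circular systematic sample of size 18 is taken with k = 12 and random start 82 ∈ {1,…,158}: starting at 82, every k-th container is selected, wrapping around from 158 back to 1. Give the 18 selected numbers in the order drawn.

82, 94, 106, 118, 130, 142, 154, 8, 20, 32, 44, 56, 68, 80, 92, 104, 116, 128

Selection 1: 82
Selection 2: 82 + 12 = 94
Selection 3: 94 + 12 = 106
Selection 4: 106 + 12 = 118
Selection 5: 118 + 12 = 130
Selection 6: 130 + 12 = 142
Selection 7: 142 + 12 = 154
Selection 8: 154 + 12 = 166 → 166 − 158 = 8
Selection 9: 8 + 12 = 20
Selection 10: 20 + 12 = 32
Selection 11: 32 + 12 = 44
Selection 12: 44 + 12 = 56
Selection 13: 56 + 12 = 68
Selection 14: 68 + 12 = 80
Selection 15: 80 + 12 = 92
Selection 16: 92 + 12 = 104
Selection 17: 104 + 12 = 116
Selection 18: 116 + 12 = 128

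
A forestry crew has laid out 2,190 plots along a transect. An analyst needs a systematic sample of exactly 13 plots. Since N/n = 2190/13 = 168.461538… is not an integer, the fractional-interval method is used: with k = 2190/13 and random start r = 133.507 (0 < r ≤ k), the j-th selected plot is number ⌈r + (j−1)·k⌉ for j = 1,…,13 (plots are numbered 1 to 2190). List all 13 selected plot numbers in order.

134, 302, 471, 639, 808, 976, 1145, 1313, 1482, 1650, 1819, 1987, 2156

j=1: r + 0k = 133.507 → ⌈·⌉ = 134
j=2: r + 1k = 301.968538… → ⌈·⌉ = 302
j=3: r + 2k = 470.430076… → ⌈·⌉ = 471
j=4: r + 3k = 638.891615… → ⌈·⌉ = 639
j=5: r + 4k = 807.353153… → ⌈·⌉ = 808
j=6: r + 5k = 975.814692… → ⌈·⌉ = 976
j=7: r + 6k = 1144.276230… → ⌈·⌉ = 1145
j=8: r + 7k = 1312.737769… → ⌈·⌉ = 1313
j=9: r + 8k = 1481.199307… → ⌈·⌉ = 1482
j=10: r + 9k = 1649.660846… → ⌈·⌉ = 1650
j=11: r + 10k = 1818.122384… → ⌈·⌉ = 1819
j=12: r + 11k = 1986.583923… → ⌈·⌉ = 1987
j=13: r + 12k = 2155.045461… → ⌈·⌉ = 2156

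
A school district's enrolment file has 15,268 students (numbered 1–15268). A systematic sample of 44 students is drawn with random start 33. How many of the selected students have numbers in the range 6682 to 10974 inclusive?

12

k = 15268/44 = 347
First selection ≥ 6682: 33 + ⌈(6682−33)/347⌉·347 = 33 + 20×347 = 6973
Last selection ≤ 10974: 33 + ⌊(10974−33)/347⌋·347 = 33 + 31×347 = 10790
Count = 31 − 20 + 1 = 12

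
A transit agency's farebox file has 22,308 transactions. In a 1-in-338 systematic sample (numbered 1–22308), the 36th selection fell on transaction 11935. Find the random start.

105

k = 338
r = 11935 − (36−1)×338 = 11935 − 11830 = 105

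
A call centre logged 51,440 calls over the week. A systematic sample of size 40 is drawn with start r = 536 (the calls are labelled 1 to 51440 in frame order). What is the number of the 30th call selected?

k = 51440/40 = 1286
30th selection = r + (30−1)·k = 536 + 29×1286 = 536 + 37294 = 37830

37830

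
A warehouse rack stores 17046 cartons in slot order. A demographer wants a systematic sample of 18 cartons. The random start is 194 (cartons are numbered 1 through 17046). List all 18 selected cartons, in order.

194, 1141, 2088, 3035, 3982, 4929, 5876, 6823, 7770, 8717, 9664, 10611, 11558, 12505, 13452, 14399, 15346, 16293

k = N/n = 17046/18 = 947
carton 1: 194
carton 2: 194 + 947 = 1141
carton 3: 1141 + 947 = 2088
carton 4: 2088 + 947 = 3035
carton 5: 3035 + 947 = 3982
carton 6: 3982 + 947 = 4929
carton 7: 4929 + 947 = 5876
carton 8: 5876 + 947 = 6823
carton 9: 6823 + 947 = 7770
carton 10: 7770 + 947 = 8717
carton 11: 8717 + 947 = 9664
carton 12: 9664 + 947 = 10611
carton 13: 10611 + 947 = 11558
carton 14: 11558 + 947 = 12505
carton 15: 12505 + 947 = 13452
carton 16: 13452 + 947 = 14399
carton 17: 14399 + 947 = 15346
carton 18: 15346 + 947 = 16293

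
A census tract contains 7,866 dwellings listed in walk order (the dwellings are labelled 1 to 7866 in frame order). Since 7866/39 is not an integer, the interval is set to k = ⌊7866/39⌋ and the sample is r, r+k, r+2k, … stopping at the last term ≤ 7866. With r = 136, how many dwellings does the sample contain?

39

k = ⌊7866/39⌋ = 201
Achieved size = ⌊(7866 − 136)/201⌋ + 1 = ⌊7730/201⌋ + 1 = 38 + 1 = 39
(last selection: 136 + 38×201 = 7774 ≤ 7866; next would be 7975 > 7866)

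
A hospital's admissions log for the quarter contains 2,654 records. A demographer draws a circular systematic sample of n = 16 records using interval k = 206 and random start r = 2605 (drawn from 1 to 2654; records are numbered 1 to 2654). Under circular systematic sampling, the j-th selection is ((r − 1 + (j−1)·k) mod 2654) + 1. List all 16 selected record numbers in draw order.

Selection 1: 2605
Selection 2: 2605 + 206 = 2811 → 2811 − 2654 = 157
Selection 3: 157 + 206 = 363
Selection 4: 363 + 206 = 569
Selection 5: 569 + 206 = 775
Selection 6: 775 + 206 = 981
Selection 7: 981 + 206 = 1187
Selection 8: 1187 + 206 = 1393
Selection 9: 1393 + 206 = 1599
Selection 10: 1599 + 206 = 1805
Selection 11: 1805 + 206 = 2011
Selection 12: 2011 + 206 = 2217
Selection 13: 2217 + 206 = 2423
Selection 14: 2423 + 206 = 2629
Selection 15: 2629 + 206 = 2835 → 2835 − 2654 = 181
Selection 16: 181 + 206 = 387

2605, 157, 363, 569, 775, 981, 1187, 1393, 1599, 1805, 2011, 2217, 2423, 2629, 181, 387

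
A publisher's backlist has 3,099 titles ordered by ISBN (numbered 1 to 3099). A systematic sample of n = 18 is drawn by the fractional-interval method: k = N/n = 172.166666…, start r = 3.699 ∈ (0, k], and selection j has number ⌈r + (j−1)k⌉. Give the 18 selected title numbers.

j=1: r + 0k = 3.699 → ⌈·⌉ = 4
j=2: r + 1k = 175.865666… → ⌈·⌉ = 176
j=3: r + 2k = 348.032333… → ⌈·⌉ = 349
j=4: r + 3k = 520.199 → ⌈·⌉ = 521
j=5: r + 4k = 692.365666… → ⌈·⌉ = 693
j=6: r + 5k = 864.532333… → ⌈·⌉ = 865
j=7: r + 6k = 1036.699 → ⌈·⌉ = 1037
j=8: r + 7k = 1208.865666… → ⌈·⌉ = 1209
j=9: r + 8k = 1381.032333… → ⌈·⌉ = 1382
j=10: r + 9k = 1553.199 → ⌈·⌉ = 1554
j=11: r + 10k = 1725.365666… → ⌈·⌉ = 1726
j=12: r + 11k = 1897.532333… → ⌈·⌉ = 1898
j=13: r + 12k = 2069.699 → ⌈·⌉ = 2070
j=14: r + 13k = 2241.865666… → ⌈·⌉ = 2242
j=15: r + 14k = 2414.032333… → ⌈·⌉ = 2415
j=16: r + 15k = 2586.199 → ⌈·⌉ = 2587
j=17: r + 16k = 2758.365666… → ⌈·⌉ = 2759
j=18: r + 17k = 2930.532333… → ⌈·⌉ = 2931

4, 176, 349, 521, 693, 865, 1037, 1209, 1382, 1554, 1726, 1898, 2070, 2242, 2415, 2587, 2759, 2931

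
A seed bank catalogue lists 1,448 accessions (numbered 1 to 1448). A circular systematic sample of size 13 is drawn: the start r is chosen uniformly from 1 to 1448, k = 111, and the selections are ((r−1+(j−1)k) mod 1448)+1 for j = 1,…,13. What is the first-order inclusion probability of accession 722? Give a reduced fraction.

13/1448

For each position j, as r ranges over 1…1448 the j-th selection hits every accession exactly once, so accession 722 is selected for exactly 13 of the 1448 starts.
Inclusion probability = 13/1448.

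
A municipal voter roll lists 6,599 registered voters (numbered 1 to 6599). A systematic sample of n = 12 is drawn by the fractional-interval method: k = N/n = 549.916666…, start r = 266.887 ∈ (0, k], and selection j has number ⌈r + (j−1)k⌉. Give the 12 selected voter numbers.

267, 817, 1367, 1917, 2467, 3017, 3567, 4117, 4667, 5217, 5767, 6316

j=1: r + 0k = 266.887 → ⌈·⌉ = 267
j=2: r + 1k = 816.803666… → ⌈·⌉ = 817
j=3: r + 2k = 1366.720333… → ⌈·⌉ = 1367
j=4: r + 3k = 1916.637 → ⌈·⌉ = 1917
j=5: r + 4k = 2466.553666… → ⌈·⌉ = 2467
j=6: r + 5k = 3016.470333… → ⌈·⌉ = 3017
j=7: r + 6k = 3566.387 → ⌈·⌉ = 3567
j=8: r + 7k = 4116.303666… → ⌈·⌉ = 4117
j=9: r + 8k = 4666.220333… → ⌈·⌉ = 4667
j=10: r + 9k = 5216.137 → ⌈·⌉ = 5217
j=11: r + 10k = 5766.053666… → ⌈·⌉ = 5767
j=12: r + 11k = 6315.970333… → ⌈·⌉ = 6316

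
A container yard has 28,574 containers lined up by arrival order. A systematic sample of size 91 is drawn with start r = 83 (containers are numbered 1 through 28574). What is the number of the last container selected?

k = 28574/91 = 314
91st selection = r + (91−1)·k = 83 + 90×314 = 83 + 28260 = 28343

28343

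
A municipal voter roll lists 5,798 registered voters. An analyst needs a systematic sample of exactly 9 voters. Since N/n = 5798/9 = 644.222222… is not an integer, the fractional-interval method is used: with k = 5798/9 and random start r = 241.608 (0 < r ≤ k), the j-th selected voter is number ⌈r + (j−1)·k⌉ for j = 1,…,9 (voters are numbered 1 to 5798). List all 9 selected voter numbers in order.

242, 886, 1531, 2175, 2819, 3463, 4107, 4752, 5396

j=1: r + 0k = 241.608 → ⌈·⌉ = 242
j=2: r + 1k = 885.830222… → ⌈·⌉ = 886
j=3: r + 2k = 1530.052444… → ⌈·⌉ = 1531
j=4: r + 3k = 2174.274666… → ⌈·⌉ = 2175
j=5: r + 4k = 2818.496888… → ⌈·⌉ = 2819
j=6: r + 5k = 3462.719111… → ⌈·⌉ = 3463
j=7: r + 6k = 4106.941333… → ⌈·⌉ = 4107
j=8: r + 7k = 4751.163555… → ⌈·⌉ = 4752
j=9: r + 8k = 5395.385777… → ⌈·⌉ = 5396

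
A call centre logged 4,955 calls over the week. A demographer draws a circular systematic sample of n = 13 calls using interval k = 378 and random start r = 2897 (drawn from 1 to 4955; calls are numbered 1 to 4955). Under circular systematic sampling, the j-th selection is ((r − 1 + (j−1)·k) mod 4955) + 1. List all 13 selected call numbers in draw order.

Selection 1: 2897
Selection 2: 2897 + 378 = 3275
Selection 3: 3275 + 378 = 3653
Selection 4: 3653 + 378 = 4031
Selection 5: 4031 + 378 = 4409
Selection 6: 4409 + 378 = 4787
Selection 7: 4787 + 378 = 5165 → 5165 − 4955 = 210
Selection 8: 210 + 378 = 588
Selection 9: 588 + 378 = 966
Selection 10: 966 + 378 = 1344
Selection 11: 1344 + 378 = 1722
Selection 12: 1722 + 378 = 2100
Selection 13: 2100 + 378 = 2478

2897, 3275, 3653, 4031, 4409, 4787, 210, 588, 966, 1344, 1722, 2100, 2478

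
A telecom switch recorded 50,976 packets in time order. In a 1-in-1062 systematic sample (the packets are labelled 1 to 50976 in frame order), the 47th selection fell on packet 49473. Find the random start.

621

k = 1062
r = 49473 − (47−1)×1062 = 49473 − 48852 = 621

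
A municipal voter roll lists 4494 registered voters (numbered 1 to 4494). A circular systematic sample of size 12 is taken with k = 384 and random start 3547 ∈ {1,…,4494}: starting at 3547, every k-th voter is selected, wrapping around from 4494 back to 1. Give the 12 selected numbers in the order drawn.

3547, 3931, 4315, 205, 589, 973, 1357, 1741, 2125, 2509, 2893, 3277

Selection 1: 3547
Selection 2: 3547 + 384 = 3931
Selection 3: 3931 + 384 = 4315
Selection 4: 4315 + 384 = 4699 → 4699 − 4494 = 205
Selection 5: 205 + 384 = 589
Selection 6: 589 + 384 = 973
Selection 7: 973 + 384 = 1357
Selection 8: 1357 + 384 = 1741
Selection 9: 1741 + 384 = 2125
Selection 10: 2125 + 384 = 2509
Selection 11: 2509 + 384 = 2893
Selection 12: 2893 + 384 = 3277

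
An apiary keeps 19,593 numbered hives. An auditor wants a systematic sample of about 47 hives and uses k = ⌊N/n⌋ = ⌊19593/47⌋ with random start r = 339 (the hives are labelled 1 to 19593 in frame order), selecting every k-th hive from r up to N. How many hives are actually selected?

47

k = ⌊19593/47⌋ = 416
Achieved size = ⌊(19593 − 339)/416⌋ + 1 = ⌊19254/416⌋ + 1 = 46 + 1 = 47
(last selection: 339 + 46×416 = 19475 ≤ 19593; next would be 19891 > 19593)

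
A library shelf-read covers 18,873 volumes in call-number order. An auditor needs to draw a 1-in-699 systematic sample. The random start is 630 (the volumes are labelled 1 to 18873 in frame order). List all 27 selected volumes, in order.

630, 1329, 2028, 2727, 3426, 4125, 4824, 5523, 6222, 6921, 7620, 8319, 9018, 9717, 10416, 11115, 11814, 12513, 13212, 13911, 14610, 15309, 16008, 16707, 17406, 18105, 18804

volume 1: 630
volume 2: 630 + 699 = 1329
volume 3: 1329 + 699 = 2028
volume 4: 2028 + 699 = 2727
volume 5: 2727 + 699 = 3426
volume 6: 3426 + 699 = 4125
volume 7: 4125 + 699 = 4824
volume 8: 4824 + 699 = 5523
volume 9: 5523 + 699 = 6222
volume 10: 6222 + 699 = 6921
volume 11: 6921 + 699 = 7620
volume 12: 7620 + 699 = 8319
volume 13: 8319 + 699 = 9018
volume 14: 9018 + 699 = 9717
volume 15: 9717 + 699 = 10416
volume 16: 10416 + 699 = 11115
volume 17: 11115 + 699 = 11814
volume 18: 11814 + 699 = 12513
volume 19: 12513 + 699 = 13212
volume 20: 13212 + 699 = 13911
volume 21: 13911 + 699 = 14610
volume 22: 14610 + 699 = 15309
volume 23: 15309 + 699 = 16008
volume 24: 16008 + 699 = 16707
volume 25: 16707 + 699 = 17406
volume 26: 17406 + 699 = 18105
volume 27: 18105 + 699 = 18804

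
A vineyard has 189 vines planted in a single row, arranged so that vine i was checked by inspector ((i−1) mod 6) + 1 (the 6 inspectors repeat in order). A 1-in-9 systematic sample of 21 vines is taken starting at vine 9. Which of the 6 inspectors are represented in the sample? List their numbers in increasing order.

Consecutive selections differ by k = 9, so their inspector numbers differ by 9 mod 6 = 3.
gcd(9, 6) = 3, so the sample visits 6/3 = 2 distinct residues mod 6.
Start 9 is inspector 3; the inspectors hit are 3, 6.

3, 6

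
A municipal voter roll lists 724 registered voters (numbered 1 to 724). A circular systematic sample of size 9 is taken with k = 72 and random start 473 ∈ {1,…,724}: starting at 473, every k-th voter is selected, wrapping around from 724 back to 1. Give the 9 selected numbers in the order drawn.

473, 545, 617, 689, 37, 109, 181, 253, 325

Selection 1: 473
Selection 2: 473 + 72 = 545
Selection 3: 545 + 72 = 617
Selection 4: 617 + 72 = 689
Selection 5: 689 + 72 = 761 → 761 − 724 = 37
Selection 6: 37 + 72 = 109
Selection 7: 109 + 72 = 181
Selection 8: 181 + 72 = 253
Selection 9: 253 + 72 = 325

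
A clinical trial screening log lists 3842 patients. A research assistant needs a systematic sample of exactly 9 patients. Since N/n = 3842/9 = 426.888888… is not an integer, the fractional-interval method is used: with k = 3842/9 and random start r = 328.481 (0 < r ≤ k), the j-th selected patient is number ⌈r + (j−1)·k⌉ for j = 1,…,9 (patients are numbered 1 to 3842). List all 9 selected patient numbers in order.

329, 756, 1183, 1610, 2037, 2463, 2890, 3317, 3744

j=1: r + 0k = 328.481 → ⌈·⌉ = 329
j=2: r + 1k = 755.369888… → ⌈·⌉ = 756
j=3: r + 2k = 1182.258777… → ⌈·⌉ = 1183
j=4: r + 3k = 1609.147666… → ⌈·⌉ = 1610
j=5: r + 4k = 2036.036555… → ⌈·⌉ = 2037
j=6: r + 5k = 2462.925444… → ⌈·⌉ = 2463
j=7: r + 6k = 2889.814333… → ⌈·⌉ = 2890
j=8: r + 7k = 3316.703222… → ⌈·⌉ = 3317
j=9: r + 8k = 3743.592111… → ⌈·⌉ = 3744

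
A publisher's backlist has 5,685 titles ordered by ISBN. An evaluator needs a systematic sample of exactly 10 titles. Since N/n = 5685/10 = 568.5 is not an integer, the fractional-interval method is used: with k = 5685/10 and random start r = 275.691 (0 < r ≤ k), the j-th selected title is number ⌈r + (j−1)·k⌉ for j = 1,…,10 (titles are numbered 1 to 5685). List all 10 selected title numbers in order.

276, 845, 1413, 1982, 2550, 3119, 3687, 4256, 4824, 5393

j=1: r + 0k = 275.691 → ⌈·⌉ = 276
j=2: r + 1k = 844.191 → ⌈·⌉ = 845
j=3: r + 2k = 1412.691 → ⌈·⌉ = 1413
j=4: r + 3k = 1981.191 → ⌈·⌉ = 1982
j=5: r + 4k = 2549.691 → ⌈·⌉ = 2550
j=6: r + 5k = 3118.191 → ⌈·⌉ = 3119
j=7: r + 6k = 3686.691 → ⌈·⌉ = 3687
j=8: r + 7k = 4255.191 → ⌈·⌉ = 4256
j=9: r + 8k = 4823.691 → ⌈·⌉ = 4824
j=10: r + 9k = 5392.191 → ⌈·⌉ = 5393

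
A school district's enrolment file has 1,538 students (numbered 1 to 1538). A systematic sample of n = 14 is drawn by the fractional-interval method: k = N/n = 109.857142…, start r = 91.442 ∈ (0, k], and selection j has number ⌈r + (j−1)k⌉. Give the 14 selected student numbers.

92, 202, 312, 422, 531, 641, 751, 861, 971, 1081, 1191, 1300, 1410, 1520

j=1: r + 0k = 91.442 → ⌈·⌉ = 92
j=2: r + 1k = 201.299142… → ⌈·⌉ = 202
j=3: r + 2k = 311.156285… → ⌈·⌉ = 312
j=4: r + 3k = 421.013428… → ⌈·⌉ = 422
j=5: r + 4k = 530.870571… → ⌈·⌉ = 531
j=6: r + 5k = 640.727714… → ⌈·⌉ = 641
j=7: r + 6k = 750.584857… → ⌈·⌉ = 751
j=8: r + 7k = 860.442 → ⌈·⌉ = 861
j=9: r + 8k = 970.299142… → ⌈·⌉ = 971
j=10: r + 9k = 1080.156285… → ⌈·⌉ = 1081
j=11: r + 10k = 1190.013428… → ⌈·⌉ = 1191
j=12: r + 11k = 1299.870571… → ⌈·⌉ = 1300
j=13: r + 12k = 1409.727714… → ⌈·⌉ = 1410
j=14: r + 13k = 1519.584857… → ⌈·⌉ = 1520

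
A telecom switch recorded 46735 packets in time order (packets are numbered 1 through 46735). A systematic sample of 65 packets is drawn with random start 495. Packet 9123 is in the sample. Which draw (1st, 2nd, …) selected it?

k = 46735/65 = 719
position = (9123 − 495)/719 + 1 = 8628/719 + 1 = 12 + 1 = 13

13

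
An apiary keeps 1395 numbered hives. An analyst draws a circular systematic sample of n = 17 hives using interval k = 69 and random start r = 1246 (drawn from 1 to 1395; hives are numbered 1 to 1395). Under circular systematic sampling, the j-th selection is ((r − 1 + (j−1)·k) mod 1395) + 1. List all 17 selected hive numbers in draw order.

Selection 1: 1246
Selection 2: 1246 + 69 = 1315
Selection 3: 1315 + 69 = 1384
Selection 4: 1384 + 69 = 1453 → 1453 − 1395 = 58
Selection 5: 58 + 69 = 127
Selection 6: 127 + 69 = 196
Selection 7: 196 + 69 = 265
Selection 8: 265 + 69 = 334
Selection 9: 334 + 69 = 403
Selection 10: 403 + 69 = 472
Selection 11: 472 + 69 = 541
Selection 12: 541 + 69 = 610
Selection 13: 610 + 69 = 679
Selection 14: 679 + 69 = 748
Selection 15: 748 + 69 = 817
Selection 16: 817 + 69 = 886
Selection 17: 886 + 69 = 955

1246, 1315, 1384, 58, 127, 196, 265, 334, 403, 472, 541, 610, 679, 748, 817, 886, 955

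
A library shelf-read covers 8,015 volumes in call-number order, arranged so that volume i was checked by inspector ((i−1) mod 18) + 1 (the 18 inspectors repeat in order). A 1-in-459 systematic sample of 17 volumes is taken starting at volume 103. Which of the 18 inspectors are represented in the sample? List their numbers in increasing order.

4, 13

Consecutive selections differ by k = 459, so their inspector numbers differ by 459 mod 18 = 9.
gcd(459, 18) = 9, so the sample visits 18/9 = 2 distinct residues mod 18.
Start 103 is inspector 13; the inspectors hit are 4, 13.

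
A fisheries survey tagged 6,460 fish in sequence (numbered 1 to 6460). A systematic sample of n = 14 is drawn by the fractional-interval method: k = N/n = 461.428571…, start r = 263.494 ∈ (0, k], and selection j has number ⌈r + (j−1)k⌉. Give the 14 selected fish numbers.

264, 725, 1187, 1648, 2110, 2571, 3033, 3494, 3955, 4417, 4878, 5340, 5801, 6263

j=1: r + 0k = 263.494 → ⌈·⌉ = 264
j=2: r + 1k = 724.922571… → ⌈·⌉ = 725
j=3: r + 2k = 1186.351142… → ⌈·⌉ = 1187
j=4: r + 3k = 1647.779714… → ⌈·⌉ = 1648
j=5: r + 4k = 2109.208285… → ⌈·⌉ = 2110
j=6: r + 5k = 2570.636857… → ⌈·⌉ = 2571
j=7: r + 6k = 3032.065428… → ⌈·⌉ = 3033
j=8: r + 7k = 3493.494 → ⌈·⌉ = 3494
j=9: r + 8k = 3954.922571… → ⌈·⌉ = 3955
j=10: r + 9k = 4416.351142… → ⌈·⌉ = 4417
j=11: r + 10k = 4877.779714… → ⌈·⌉ = 4878
j=12: r + 11k = 5339.208285… → ⌈·⌉ = 5340
j=13: r + 12k = 5800.636857… → ⌈·⌉ = 5801
j=14: r + 13k = 6262.065428… → ⌈·⌉ = 6263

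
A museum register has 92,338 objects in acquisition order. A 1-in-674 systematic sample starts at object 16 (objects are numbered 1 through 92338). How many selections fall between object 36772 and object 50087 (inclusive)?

20

k = 674
First selection ≥ 36772: 16 + ⌈(36772−16)/674⌉·674 = 16 + 55×674 = 37086
Last selection ≤ 50087: 16 + ⌊(50087−16)/674⌋·674 = 16 + 74×674 = 49892
Count = 74 − 55 + 1 = 20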